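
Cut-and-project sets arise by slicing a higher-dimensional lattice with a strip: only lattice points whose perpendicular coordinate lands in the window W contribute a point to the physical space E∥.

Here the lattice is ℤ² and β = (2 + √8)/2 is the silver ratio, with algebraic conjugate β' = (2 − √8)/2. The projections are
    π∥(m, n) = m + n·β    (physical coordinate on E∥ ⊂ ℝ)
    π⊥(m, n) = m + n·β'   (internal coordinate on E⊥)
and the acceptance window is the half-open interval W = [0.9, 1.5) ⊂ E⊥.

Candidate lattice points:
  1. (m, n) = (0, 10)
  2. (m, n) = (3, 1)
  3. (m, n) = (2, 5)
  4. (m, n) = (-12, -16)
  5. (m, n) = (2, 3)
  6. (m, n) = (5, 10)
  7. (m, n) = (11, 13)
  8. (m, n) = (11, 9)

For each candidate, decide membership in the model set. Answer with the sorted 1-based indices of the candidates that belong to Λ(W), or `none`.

β' = (2−√8)/2 ≈ -0.41421.
candidate 1: (m,n)=(0,10) → π∥ = 0+10·β ≈ 24.14214, π⊥ = 0+10·β' ≈ -4.14214 ∉ [0.9, 1.5) ⇒ out
candidate 2: (m,n)=(3,1) → π∥ = 3+1·β ≈ 5.41421, π⊥ = 3+1·β' ≈ 2.58579 ∉ [0.9, 1.5) ⇒ out
candidate 3: (m,n)=(2,5) → π∥ = 2+5·β ≈ 14.07107, π⊥ = 2+5·β' ≈ -0.07107 ∉ [0.9, 1.5) ⇒ out
candidate 4: (m,n)=(-12,-16) → π∥ = -12-16·β ≈ -50.62742, π⊥ = -12-16·β' ≈ -5.37258 ∉ [0.9, 1.5) ⇒ out
candidate 5: (m,n)=(2,3) → π∥ = 2+3·β ≈ 9.24264, π⊥ = 2+3·β' ≈ 0.75736 ∉ [0.9, 1.5) ⇒ out
candidate 6: (m,n)=(5,10) → π∥ = 5+10·β ≈ 29.14214, π⊥ = 5+10·β' ≈ 0.85786 ∉ [0.9, 1.5) ⇒ out
candidate 7: (m,n)=(11,13) → π∥ = 11+13·β ≈ 42.38478, π⊥ = 11+13·β' ≈ 5.61522 ∉ [0.9, 1.5) ⇒ out
candidate 8: (m,n)=(11,9) → π∥ = 11+9·β ≈ 32.72792, π⊥ = 11+9·β' ≈ 7.27208 ∉ [0.9, 1.5) ⇒ out

none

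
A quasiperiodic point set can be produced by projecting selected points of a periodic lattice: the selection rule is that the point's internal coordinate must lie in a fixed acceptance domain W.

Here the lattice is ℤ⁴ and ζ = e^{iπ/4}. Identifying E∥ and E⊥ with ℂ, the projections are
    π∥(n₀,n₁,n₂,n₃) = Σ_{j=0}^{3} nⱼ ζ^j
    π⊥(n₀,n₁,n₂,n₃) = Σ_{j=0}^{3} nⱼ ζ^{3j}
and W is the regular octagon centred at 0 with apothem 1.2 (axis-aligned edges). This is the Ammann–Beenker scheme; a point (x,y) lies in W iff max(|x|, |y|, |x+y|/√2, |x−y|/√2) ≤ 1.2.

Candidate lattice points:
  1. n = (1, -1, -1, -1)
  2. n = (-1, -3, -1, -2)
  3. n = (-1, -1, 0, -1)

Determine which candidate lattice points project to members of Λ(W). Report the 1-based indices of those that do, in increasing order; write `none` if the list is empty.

With ζ = e^{iπ/4} the internal vectors are ζ^0,ζ^3,ζ^6,ζ^9.
#1 (1, -1, -1, -1): internal (1.0000, -0.4142); octagon support 1.0000 vs apothem 1.2 → ∈ W
#2 (-1, -3, -1, -2): internal (-0.2929, -2.5355); octagon support 2.5355 vs apothem 1.2 → ∉ W
#3 (-1, -1, 0, -1): internal (-1.0000, -1.4142); octagon support 1.7071 vs apothem 1.2 → ∉ W

1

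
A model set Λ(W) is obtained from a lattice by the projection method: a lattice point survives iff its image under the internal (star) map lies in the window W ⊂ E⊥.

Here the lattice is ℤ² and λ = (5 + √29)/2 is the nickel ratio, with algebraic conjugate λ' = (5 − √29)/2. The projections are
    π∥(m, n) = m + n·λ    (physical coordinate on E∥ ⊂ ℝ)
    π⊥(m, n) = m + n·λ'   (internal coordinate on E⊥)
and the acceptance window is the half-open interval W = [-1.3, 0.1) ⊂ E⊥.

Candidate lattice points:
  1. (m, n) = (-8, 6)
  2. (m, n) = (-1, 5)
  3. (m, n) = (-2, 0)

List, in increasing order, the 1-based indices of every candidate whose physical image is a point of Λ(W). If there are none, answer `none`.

none

Compute λ' = (5−√29)/2 = -0.19258, so π⊥(m,n) = m -0.19258·n.
#1 (-8,6): internal coord -8 + (6)·λ' = -9.15549; -9.15549 ∉ [-1.3, 0.1) → out
#2 (-1,5): internal coord -1 + (5)·λ' = -1.96291; -1.96291 ∉ [-1.3, 0.1) → out
#3 (-2,0): internal coord -2 + (0)·λ' = -2.00000; -2.00000 ∉ [-1.3, 0.1) → out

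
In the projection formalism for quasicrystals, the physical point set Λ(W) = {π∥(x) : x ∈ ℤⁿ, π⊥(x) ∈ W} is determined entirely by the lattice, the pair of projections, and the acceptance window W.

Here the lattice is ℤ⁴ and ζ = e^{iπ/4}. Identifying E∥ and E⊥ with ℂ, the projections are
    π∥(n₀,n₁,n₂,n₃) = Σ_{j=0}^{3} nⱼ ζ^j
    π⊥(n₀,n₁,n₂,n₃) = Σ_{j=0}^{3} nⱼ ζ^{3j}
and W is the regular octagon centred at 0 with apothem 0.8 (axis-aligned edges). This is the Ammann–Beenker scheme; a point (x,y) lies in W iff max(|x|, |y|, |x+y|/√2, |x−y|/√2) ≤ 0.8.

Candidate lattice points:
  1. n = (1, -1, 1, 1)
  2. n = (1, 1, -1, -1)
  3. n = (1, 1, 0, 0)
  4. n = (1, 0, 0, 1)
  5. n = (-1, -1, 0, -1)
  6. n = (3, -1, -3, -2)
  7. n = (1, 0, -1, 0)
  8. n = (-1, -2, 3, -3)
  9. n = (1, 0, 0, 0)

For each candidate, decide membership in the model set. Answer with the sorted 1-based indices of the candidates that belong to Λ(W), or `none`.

3

With ζ = e^{iπ/4} the internal vectors are ζ^0,ζ^3,ζ^6,ζ^9.
candidate 1: n = (1, -1, 1, 1) → π⊥ ≈ (+2.41421, -1.00000); max(|x|,|y|,|x±y|/√2) = 2.41421 > 0.8 ⇒ ∉ W
candidate 2: n = (1, 1, -1, -1) → π⊥ ≈ (-0.41421, +1.00000); max(|x|,|y|,|x±y|/√2) = 1.00000 > 0.8 ⇒ ∉ W
candidate 3: n = (1, 1, 0, 0) → π⊥ ≈ (+0.29289, +0.70711); max(|x|,|y|,|x±y|/√2) = 0.70711 ≤ 0.8 ⇒ ∈ W
candidate 4: n = (1, 0, 0, 1) → π⊥ ≈ (+1.70711, +0.70711); max(|x|,|y|,|x±y|/√2) = 1.70711 > 0.8 ⇒ ∉ W
candidate 5: n = (-1, -1, 0, -1) → π⊥ ≈ (-1.00000, -1.41421); max(|x|,|y|,|x±y|/√2) = 1.70711 > 0.8 ⇒ ∉ W
candidate 6: n = (3, -1, -3, -2) → π⊥ ≈ (+2.29289, +0.87868); max(|x|,|y|,|x±y|/√2) = 2.29289 > 0.8 ⇒ ∉ W
candidate 7: n = (1, 0, -1, 0) → π⊥ ≈ (+1.00000, +1.00000); max(|x|,|y|,|x±y|/√2) = 1.41421 > 0.8 ⇒ ∉ W
candidate 8: n = (-1, -2, 3, -3) → π⊥ ≈ (-1.70711, -6.53553); max(|x|,|y|,|x±y|/√2) = 6.53553 > 0.8 ⇒ ∉ W
candidate 9: n = (1, 0, 0, 0) → π⊥ ≈ (+1.00000, +0.00000); max(|x|,|y|,|x±y|/√2) = 1.00000 > 0.8 ⇒ ∉ W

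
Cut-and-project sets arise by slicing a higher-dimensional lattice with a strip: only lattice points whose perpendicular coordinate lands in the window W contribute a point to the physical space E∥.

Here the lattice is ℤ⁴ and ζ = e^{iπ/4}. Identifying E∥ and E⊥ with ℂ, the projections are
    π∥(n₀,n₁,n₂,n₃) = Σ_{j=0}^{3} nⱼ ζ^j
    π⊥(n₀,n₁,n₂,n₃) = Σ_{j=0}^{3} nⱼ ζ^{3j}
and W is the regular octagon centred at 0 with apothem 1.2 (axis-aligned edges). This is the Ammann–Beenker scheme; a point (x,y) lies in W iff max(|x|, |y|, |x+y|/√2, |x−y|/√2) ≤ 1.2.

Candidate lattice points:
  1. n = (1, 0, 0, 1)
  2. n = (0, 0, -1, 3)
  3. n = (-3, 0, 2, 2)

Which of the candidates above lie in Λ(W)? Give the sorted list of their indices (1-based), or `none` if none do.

Internal map: ζ^{3j} for j=0..3 gives (1,0), (−√2/2,√2/2), (0,−1), (√2/2,√2/2).
#1 (1, 0, 0, 1): internal (1.707107, 0.707107); octagon support 1.707107 vs apothem 1.2 → ∉ W
#2 (0, 0, -1, 3): internal (2.121320, 3.121320); octagon support 3.707107 vs apothem 1.2 → ∉ W
#3 (-3, 0, 2, 2): internal (-1.585786, -0.585786); octagon support 1.585786 vs apothem 1.2 → ∉ W

none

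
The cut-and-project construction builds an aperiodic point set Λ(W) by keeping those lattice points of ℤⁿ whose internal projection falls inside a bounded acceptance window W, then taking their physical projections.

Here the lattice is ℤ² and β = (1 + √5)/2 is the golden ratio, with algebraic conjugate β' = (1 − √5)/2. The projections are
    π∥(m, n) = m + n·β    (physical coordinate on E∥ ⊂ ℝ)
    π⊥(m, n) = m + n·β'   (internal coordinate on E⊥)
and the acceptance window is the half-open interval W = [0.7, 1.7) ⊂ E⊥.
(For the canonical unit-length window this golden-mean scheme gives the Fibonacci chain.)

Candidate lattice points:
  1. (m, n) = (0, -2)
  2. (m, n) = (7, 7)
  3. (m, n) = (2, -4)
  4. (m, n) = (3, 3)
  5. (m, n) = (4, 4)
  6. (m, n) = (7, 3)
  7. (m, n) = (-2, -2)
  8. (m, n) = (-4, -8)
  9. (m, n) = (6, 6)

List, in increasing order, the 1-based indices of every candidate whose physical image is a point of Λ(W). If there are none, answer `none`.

1, 4, 5, 8

Compute β' = (1−√5)/2 = -0.6180, so π⊥(m,n) = m -0.6180·n.
candidate 1: (m,n)=(0,-2) → π∥ = 0-2·β ≈ -3.2361, π⊥ = 0-2·β' ≈ 1.2361 ∈ [0.7, 1.7) ⇒ IN Λ
candidate 2: (m,n)=(7,7) → π∥ = 7+7·β ≈ 18.3262, π⊥ = 7+7·β' ≈ 2.6738 ∉ [0.7, 1.7) ⇒ out
candidate 3: (m,n)=(2,-4) → π∥ = 2-4·β ≈ -4.4721, π⊥ = 2-4·β' ≈ 4.4721 ∉ [0.7, 1.7) ⇒ out
candidate 4: (m,n)=(3,3) → π∥ = 3+3·β ≈ 7.8541, π⊥ = 3+3·β' ≈ 1.1459 ∈ [0.7, 1.7) ⇒ IN Λ
candidate 5: (m,n)=(4,4) → π∥ = 4+4·β ≈ 10.4721, π⊥ = 4+4·β' ≈ 1.5279 ∈ [0.7, 1.7) ⇒ IN Λ
candidate 6: (m,n)=(7,3) → π∥ = 7+3·β ≈ 11.8541, π⊥ = 7+3·β' ≈ 5.1459 ∉ [0.7, 1.7) ⇒ out
candidate 7: (m,n)=(-2,-2) → π∥ = -2-2·β ≈ -5.2361, π⊥ = -2-2·β' ≈ -0.7639 ∉ [0.7, 1.7) ⇒ out
candidate 8: (m,n)=(-4,-8) → π∥ = -4-8·β ≈ -16.9443, π⊥ = -4-8·β' ≈ 0.9443 ∈ [0.7, 1.7) ⇒ IN Λ
candidate 9: (m,n)=(6,6) → π∥ = 6+6·β ≈ 15.7082, π⊥ = 6+6·β' ≈ 2.2918 ∉ [0.7, 1.7) ⇒ out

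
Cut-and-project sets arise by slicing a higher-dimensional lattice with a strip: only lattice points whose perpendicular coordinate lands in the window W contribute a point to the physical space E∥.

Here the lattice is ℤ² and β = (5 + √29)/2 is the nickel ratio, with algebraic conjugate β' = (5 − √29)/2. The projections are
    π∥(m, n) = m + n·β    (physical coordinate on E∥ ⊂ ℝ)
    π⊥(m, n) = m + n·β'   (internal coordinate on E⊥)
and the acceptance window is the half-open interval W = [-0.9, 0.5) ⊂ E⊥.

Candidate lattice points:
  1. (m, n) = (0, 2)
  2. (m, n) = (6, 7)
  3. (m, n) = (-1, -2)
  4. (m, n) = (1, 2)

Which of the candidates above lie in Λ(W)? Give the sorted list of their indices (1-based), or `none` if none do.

1, 3

Compute β' = (5−√29)/2 = -0.1926, so π⊥(m,n) = m -0.1926·n.
candidate 1: (m,n)=(0,2) → π∥ = 0+2·β ≈ 10.3852, π⊥ = 0+2·β' ≈ -0.3852 ∈ [-0.9, 0.5) ⇒ IN Λ
candidate 2: (m,n)=(6,7) → π∥ = 6+7·β ≈ 42.3481, π⊥ = 6+7·β' ≈ 4.6519 ∉ [-0.9, 0.5) ⇒ out
candidate 3: (m,n)=(-1,-2) → π∥ = -1-2·β ≈ -11.3852, π⊥ = -1-2·β' ≈ -0.6148 ∈ [-0.9, 0.5) ⇒ IN Λ
candidate 4: (m,n)=(1,2) → π∥ = 1+2·β ≈ 11.3852, π⊥ = 1+2·β' ≈ 0.6148 ∉ [-0.9, 0.5) ⇒ out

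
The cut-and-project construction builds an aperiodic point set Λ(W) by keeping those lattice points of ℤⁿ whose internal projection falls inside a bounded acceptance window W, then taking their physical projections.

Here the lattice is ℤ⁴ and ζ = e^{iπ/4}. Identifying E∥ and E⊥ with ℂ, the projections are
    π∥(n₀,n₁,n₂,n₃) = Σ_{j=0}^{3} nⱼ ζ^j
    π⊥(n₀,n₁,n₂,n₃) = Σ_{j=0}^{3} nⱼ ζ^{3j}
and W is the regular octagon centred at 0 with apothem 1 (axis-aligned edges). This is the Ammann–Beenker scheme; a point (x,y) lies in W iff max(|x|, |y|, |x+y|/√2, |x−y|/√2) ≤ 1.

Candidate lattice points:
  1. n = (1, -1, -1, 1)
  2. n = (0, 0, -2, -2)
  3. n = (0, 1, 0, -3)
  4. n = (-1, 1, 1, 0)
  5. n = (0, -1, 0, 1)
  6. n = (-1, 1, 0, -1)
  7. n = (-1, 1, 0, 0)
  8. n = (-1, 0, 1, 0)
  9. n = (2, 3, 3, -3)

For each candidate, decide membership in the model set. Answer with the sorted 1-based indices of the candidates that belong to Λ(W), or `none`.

With ζ = e^{iπ/4} the internal vectors are ζ^0,ζ^3,ζ^6,ζ^9.
candidate 1: n = (1, -1, -1, 1) → π⊥ ≈ (+2.414214, +1.000000); max(|x|,|y|,|x±y|/√2) = 2.414214 > 1 ⇒ ∉ W
candidate 2: n = (0, 0, -2, -2) → π⊥ ≈ (-1.414214, +0.585786); max(|x|,|y|,|x±y|/√2) = 1.414214 > 1 ⇒ ∉ W
candidate 3: n = (0, 1, 0, -3) → π⊥ ≈ (-2.828427, -1.414214); max(|x|,|y|,|x±y|/√2) = 3.000000 > 1 ⇒ ∉ W
candidate 4: n = (-1, 1, 1, 0) → π⊥ ≈ (-1.707107, -0.292893); max(|x|,|y|,|x±y|/√2) = 1.707107 > 1 ⇒ ∉ W
candidate 5: n = (0, -1, 0, 1) → π⊥ ≈ (+1.414214, +0.000000); max(|x|,|y|,|x±y|/√2) = 1.414214 > 1 ⇒ ∉ W
candidate 6: n = (-1, 1, 0, -1) → π⊥ ≈ (-2.414214, +0.000000); max(|x|,|y|,|x±y|/√2) = 2.414214 > 1 ⇒ ∉ W
candidate 7: n = (-1, 1, 0, 0) → π⊥ ≈ (-1.707107, +0.707107); max(|x|,|y|,|x±y|/√2) = 1.707107 > 1 ⇒ ∉ W
candidate 8: n = (-1, 0, 1, 0) → π⊥ ≈ (-1.000000, -1.000000); max(|x|,|y|,|x±y|/√2) = 1.414214 > 1 ⇒ ∉ W
candidate 9: n = (2, 3, 3, -3) → π⊥ ≈ (-2.242641, -3.000000); max(|x|,|y|,|x±y|/√2) = 3.707107 > 1 ⇒ ∉ W

none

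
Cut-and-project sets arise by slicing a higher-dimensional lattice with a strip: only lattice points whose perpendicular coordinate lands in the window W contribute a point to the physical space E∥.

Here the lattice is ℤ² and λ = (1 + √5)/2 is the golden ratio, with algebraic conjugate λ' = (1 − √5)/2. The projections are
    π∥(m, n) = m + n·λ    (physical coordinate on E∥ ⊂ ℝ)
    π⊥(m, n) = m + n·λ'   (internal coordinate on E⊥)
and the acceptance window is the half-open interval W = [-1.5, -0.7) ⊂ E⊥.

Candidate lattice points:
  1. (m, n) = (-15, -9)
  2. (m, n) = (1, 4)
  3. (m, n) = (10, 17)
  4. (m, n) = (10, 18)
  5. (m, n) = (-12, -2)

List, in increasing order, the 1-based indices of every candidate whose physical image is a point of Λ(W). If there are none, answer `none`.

2, 4

Numerically λ ≈ 1.61803 and λ' = −1/λ ≈ -0.61803.
[1] lift (-15,-9): star map gives -9.43769; window check -1.5 ≤ -9.43769 < -0.7 is false → out
[2] lift (1,4): star map gives -1.47214; window check -1.5 ≤ -1.47214 < -0.7 is true → IN Λ
[3] lift (10,17): star map gives -0.50658; window check -1.5 ≤ -0.50658 < -0.7 is false → out
[4] lift (10,18): star map gives -1.12461; window check -1.5 ≤ -1.12461 < -0.7 is true → IN Λ
[5] lift (-12,-2): star map gives -10.76393; window check -1.5 ≤ -10.76393 < -0.7 is false → out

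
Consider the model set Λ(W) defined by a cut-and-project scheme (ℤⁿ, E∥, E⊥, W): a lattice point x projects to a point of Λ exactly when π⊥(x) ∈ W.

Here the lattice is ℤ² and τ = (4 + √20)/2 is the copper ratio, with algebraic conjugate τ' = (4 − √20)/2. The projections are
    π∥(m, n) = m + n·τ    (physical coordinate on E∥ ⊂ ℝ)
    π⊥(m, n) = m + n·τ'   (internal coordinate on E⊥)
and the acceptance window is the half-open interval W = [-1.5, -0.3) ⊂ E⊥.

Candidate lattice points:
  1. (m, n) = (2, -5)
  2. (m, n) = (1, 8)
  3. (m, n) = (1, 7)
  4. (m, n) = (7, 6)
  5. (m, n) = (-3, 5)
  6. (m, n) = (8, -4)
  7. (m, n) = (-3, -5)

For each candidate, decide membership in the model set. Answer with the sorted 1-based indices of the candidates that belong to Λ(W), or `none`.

2, 3

Compute τ' = (4−√20)/2 = -0.23607, so π⊥(m,n) = m -0.23607·n.
[1] lift (2,-5): star map gives 3.18034; window check -1.5 ≤ 3.18034 < -0.3 is false → out
[2] lift (1,8): star map gives -0.88854; window check -1.5 ≤ -0.88854 < -0.3 is true → IN Λ
[3] lift (1,7): star map gives -0.65248; window check -1.5 ≤ -0.65248 < -0.3 is true → IN Λ
[4] lift (7,6): star map gives 5.58359; window check -1.5 ≤ 5.58359 < -0.3 is false → out
[5] lift (-3,5): star map gives -4.18034; window check -1.5 ≤ -4.18034 < -0.3 is false → out
[6] lift (8,-4): star map gives 8.94427; window check -1.5 ≤ 8.94427 < -0.3 is false → out
[7] lift (-3,-5): star map gives -1.81966; window check -1.5 ≤ -1.81966 < -0.3 is false → out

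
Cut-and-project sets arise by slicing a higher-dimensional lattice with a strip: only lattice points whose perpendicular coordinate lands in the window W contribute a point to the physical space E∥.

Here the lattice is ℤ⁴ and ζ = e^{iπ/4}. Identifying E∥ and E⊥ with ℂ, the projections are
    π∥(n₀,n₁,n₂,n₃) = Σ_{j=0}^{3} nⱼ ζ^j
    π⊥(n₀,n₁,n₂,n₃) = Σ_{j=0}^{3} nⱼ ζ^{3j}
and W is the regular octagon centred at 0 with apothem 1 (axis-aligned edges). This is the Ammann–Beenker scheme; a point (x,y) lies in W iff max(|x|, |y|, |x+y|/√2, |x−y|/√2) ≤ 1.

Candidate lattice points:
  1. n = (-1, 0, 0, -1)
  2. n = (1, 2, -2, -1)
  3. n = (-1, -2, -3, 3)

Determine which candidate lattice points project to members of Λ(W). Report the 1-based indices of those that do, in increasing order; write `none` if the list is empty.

With ζ = e^{iπ/4} the internal vectors are ζ^0,ζ^3,ζ^6,ζ^9.
candidate 1: n = (-1, 0, 0, -1) → π⊥ ≈ (-1.70711, -0.70711); max(|x|,|y|,|x±y|/√2) = 1.70711 > 1 ⇒ ∉ W
candidate 2: n = (1, 2, -2, -1) → π⊥ ≈ (-1.12132, +2.70711); max(|x|,|y|,|x±y|/√2) = 2.70711 > 1 ⇒ ∉ W
candidate 3: n = (-1, -2, -3, 3) → π⊥ ≈ (+2.53553, +3.70711); max(|x|,|y|,|x±y|/√2) = 4.41421 > 1 ⇒ ∉ W

none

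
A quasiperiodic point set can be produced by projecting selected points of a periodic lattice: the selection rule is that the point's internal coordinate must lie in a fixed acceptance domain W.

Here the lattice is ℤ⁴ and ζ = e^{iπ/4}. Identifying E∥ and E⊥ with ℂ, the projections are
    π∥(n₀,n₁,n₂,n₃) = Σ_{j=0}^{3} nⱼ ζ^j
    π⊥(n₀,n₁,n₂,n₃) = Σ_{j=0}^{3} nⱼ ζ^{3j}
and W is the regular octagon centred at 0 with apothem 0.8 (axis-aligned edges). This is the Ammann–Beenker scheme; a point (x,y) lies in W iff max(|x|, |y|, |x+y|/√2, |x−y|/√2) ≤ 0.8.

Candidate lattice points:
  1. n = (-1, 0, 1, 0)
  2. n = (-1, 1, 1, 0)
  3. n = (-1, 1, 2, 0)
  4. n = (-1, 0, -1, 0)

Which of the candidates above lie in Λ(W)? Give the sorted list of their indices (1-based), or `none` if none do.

none

π⊥(n) = n₀ + n₁ζ³ + n₂ζ⁶ + n₃ζ⁹ where ζ = e^{iπ/4}.
#1 (-1, 0, 1, 0): internal (-1.0000, -1.0000); octagon support 1.4142 vs apothem 0.8 → ∉ W
#2 (-1, 1, 1, 0): internal (-1.7071, -0.2929); octagon support 1.7071 vs apothem 0.8 → ∉ W
#3 (-1, 1, 2, 0): internal (-1.7071, -1.2929); octagon support 2.1213 vs apothem 0.8 → ∉ W
#4 (-1, 0, -1, 0): internal (-1.0000, 1.0000); octagon support 1.4142 vs apothem 0.8 → ∉ W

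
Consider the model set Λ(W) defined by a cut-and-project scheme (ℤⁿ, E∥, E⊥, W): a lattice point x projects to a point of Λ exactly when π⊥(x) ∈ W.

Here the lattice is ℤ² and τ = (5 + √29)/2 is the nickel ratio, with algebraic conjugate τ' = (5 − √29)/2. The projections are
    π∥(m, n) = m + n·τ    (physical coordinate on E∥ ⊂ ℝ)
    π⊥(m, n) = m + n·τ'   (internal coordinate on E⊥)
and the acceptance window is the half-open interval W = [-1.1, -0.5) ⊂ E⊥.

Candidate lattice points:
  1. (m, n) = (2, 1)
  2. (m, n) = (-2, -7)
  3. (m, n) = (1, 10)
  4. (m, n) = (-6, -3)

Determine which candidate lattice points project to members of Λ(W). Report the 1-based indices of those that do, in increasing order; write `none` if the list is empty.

Numerically τ ≈ 5.1926 and τ' = −1/τ ≈ -0.1926.
#1 (2,1): internal coord 2 + (1)·τ' = +1.8074; +1.8074 ∉ [-1.1, -0.5) → out
#2 (-2,-7): internal coord -2 + (-7)·τ' = -0.6519; -0.6519 ∈ [-1.1, -0.5) → IN Λ
#3 (1,10): internal coord 1 + (10)·τ' = -0.9258; -0.9258 ∈ [-1.1, -0.5) → IN Λ
#4 (-6,-3): internal coord -6 + (-3)·τ' = -5.4223; -5.4223 ∉ [-1.1, -0.5) → out

2, 3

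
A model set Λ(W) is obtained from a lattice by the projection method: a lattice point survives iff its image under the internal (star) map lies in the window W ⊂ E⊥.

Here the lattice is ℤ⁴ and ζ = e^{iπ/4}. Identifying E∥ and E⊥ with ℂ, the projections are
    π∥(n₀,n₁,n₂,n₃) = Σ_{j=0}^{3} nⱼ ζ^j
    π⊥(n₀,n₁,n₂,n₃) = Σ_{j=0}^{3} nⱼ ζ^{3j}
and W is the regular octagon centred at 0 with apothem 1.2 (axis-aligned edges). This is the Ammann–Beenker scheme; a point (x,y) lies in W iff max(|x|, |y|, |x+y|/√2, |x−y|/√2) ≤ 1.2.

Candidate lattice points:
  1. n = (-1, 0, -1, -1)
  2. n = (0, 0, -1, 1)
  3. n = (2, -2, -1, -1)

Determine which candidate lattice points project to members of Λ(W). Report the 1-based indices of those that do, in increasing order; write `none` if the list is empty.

Internal map: ζ^{3j} for j=0..3 gives (1,0), (−√2/2,√2/2), (0,−1), (√2/2,√2/2).
candidate 1: n = (-1, 0, -1, -1) → π⊥ ≈ (-1.7071, +0.2929); max(|x|,|y|,|x±y|/√2) = 1.7071 > 1.2 ⇒ ∉ W
candidate 2: n = (0, 0, -1, 1) → π⊥ ≈ (+0.7071, +1.7071); max(|x|,|y|,|x±y|/√2) = 1.7071 > 1.2 ⇒ ∉ W
candidate 3: n = (2, -2, -1, -1) → π⊥ ≈ (+2.7071, -1.1213); max(|x|,|y|,|x±y|/√2) = 2.7071 > 1.2 ⇒ ∉ W

none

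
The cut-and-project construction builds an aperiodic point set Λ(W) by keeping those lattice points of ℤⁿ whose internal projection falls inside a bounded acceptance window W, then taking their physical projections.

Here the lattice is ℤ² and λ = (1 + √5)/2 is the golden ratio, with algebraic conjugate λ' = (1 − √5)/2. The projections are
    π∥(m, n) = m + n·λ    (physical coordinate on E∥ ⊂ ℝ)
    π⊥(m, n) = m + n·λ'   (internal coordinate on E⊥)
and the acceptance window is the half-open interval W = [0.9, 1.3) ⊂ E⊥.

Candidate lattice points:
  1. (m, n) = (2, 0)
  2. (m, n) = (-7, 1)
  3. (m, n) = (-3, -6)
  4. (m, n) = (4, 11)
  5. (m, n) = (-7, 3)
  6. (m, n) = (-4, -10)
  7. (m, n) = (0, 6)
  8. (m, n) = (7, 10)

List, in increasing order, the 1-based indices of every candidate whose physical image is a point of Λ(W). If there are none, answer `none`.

λ' = (1−√5)/2 ≈ -0.61803.
#1 (2,0): internal coord 2 + (0)·λ' = +2.00000; +2.00000 ∉ [0.9, 1.3) → out
#2 (-7,1): internal coord -7 + (1)·λ' = -7.61803; -7.61803 ∉ [0.9, 1.3) → out
#3 (-3,-6): internal coord -3 + (-6)·λ' = +0.70820; +0.70820 ∉ [0.9, 1.3) → out
#4 (4,11): internal coord 4 + (11)·λ' = -2.79837; -2.79837 ∉ [0.9, 1.3) → out
#5 (-7,3): internal coord -7 + (3)·λ' = -8.85410; -8.85410 ∉ [0.9, 1.3) → out
#6 (-4,-10): internal coord -4 + (-10)·λ' = +2.18034; +2.18034 ∉ [0.9, 1.3) → out
#7 (0,6): internal coord 0 + (6)·λ' = -3.70820; -3.70820 ∉ [0.9, 1.3) → out
#8 (7,10): internal coord 7 + (10)·λ' = +0.81966; +0.81966 ∉ [0.9, 1.3) → out

none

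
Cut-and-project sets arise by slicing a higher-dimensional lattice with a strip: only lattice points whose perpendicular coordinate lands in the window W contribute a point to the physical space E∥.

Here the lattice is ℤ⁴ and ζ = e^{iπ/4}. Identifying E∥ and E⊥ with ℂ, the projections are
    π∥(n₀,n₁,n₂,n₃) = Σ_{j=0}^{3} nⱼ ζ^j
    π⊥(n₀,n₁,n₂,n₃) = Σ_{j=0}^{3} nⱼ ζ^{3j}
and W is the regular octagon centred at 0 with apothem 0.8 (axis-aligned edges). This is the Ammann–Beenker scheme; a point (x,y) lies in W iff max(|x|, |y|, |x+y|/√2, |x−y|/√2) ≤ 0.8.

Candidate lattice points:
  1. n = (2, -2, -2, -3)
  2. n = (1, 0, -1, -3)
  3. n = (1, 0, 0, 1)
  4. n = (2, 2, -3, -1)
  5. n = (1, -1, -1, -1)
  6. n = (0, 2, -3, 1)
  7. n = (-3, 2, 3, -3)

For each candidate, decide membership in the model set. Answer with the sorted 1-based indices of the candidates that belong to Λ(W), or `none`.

With ζ = e^{iπ/4} the internal vectors are ζ^0,ζ^3,ζ^6,ζ^9.
#1 (2, -2, -2, -3): internal (1.29289, -1.53553); octagon support 2.00000 vs apothem 0.8 → ∉ W
#2 (1, 0, -1, -3): internal (-1.12132, -1.12132); octagon support 1.58579 vs apothem 0.8 → ∉ W
#3 (1, 0, 0, 1): internal (1.70711, 0.70711); octagon support 1.70711 vs apothem 0.8 → ∉ W
#4 (2, 2, -3, -1): internal (-0.12132, 3.70711); octagon support 3.70711 vs apothem 0.8 → ∉ W
#5 (1, -1, -1, -1): internal (1.00000, -0.41421); octagon support 1.00000 vs apothem 0.8 → ∉ W
#6 (0, 2, -3, 1): internal (-0.70711, 5.12132); octagon support 5.12132 vs apothem 0.8 → ∉ W
#7 (-3, 2, 3, -3): internal (-6.53553, -3.70711); octagon support 7.24264 vs apothem 0.8 → ∉ W

none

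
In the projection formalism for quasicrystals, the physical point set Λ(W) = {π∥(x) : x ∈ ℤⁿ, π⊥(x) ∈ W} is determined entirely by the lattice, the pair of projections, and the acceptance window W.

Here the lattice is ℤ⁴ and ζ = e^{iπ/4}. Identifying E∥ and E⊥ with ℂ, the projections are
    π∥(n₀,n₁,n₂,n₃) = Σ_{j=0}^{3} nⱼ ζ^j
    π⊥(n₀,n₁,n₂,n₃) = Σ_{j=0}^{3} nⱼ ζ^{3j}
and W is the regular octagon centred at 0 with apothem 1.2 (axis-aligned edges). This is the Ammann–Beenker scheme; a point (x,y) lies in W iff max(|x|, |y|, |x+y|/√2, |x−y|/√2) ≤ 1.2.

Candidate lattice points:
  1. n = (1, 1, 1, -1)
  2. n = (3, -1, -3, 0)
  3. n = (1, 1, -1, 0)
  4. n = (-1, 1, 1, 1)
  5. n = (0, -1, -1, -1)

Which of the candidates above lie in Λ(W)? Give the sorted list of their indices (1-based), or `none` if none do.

1, 4, 5

With ζ = e^{iπ/4} the internal vectors are ζ^0,ζ^3,ζ^6,ζ^9.
#1 (1, 1, 1, -1): internal (-0.41421, -1.00000); octagon support 1.00000 vs apothem 1.2 → ∈ W
#2 (3, -1, -3, 0): internal (3.70711, 2.29289); octagon support 4.24264 vs apothem 1.2 → ∉ W
#3 (1, 1, -1, 0): internal (0.29289, 1.70711); octagon support 1.70711 vs apothem 1.2 → ∉ W
#4 (-1, 1, 1, 1): internal (-1.00000, 0.41421); octagon support 1.00000 vs apothem 1.2 → ∈ W
#5 (0, -1, -1, -1): internal (0.00000, -0.41421); octagon support 0.41421 vs apothem 1.2 → ∈ W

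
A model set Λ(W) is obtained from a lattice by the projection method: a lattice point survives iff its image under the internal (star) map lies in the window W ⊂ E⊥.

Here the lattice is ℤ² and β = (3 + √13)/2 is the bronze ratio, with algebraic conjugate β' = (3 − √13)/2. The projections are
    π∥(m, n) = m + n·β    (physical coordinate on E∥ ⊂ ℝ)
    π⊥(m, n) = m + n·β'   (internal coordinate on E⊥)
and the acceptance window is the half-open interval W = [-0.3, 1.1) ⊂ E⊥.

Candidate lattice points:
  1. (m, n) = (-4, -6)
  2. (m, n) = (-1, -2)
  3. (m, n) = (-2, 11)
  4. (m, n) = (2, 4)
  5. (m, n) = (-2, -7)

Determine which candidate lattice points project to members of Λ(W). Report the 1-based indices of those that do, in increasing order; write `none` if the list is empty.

4, 5

Compute β' = (3−√13)/2 = -0.30278, so π⊥(m,n) = m -0.30278·n.
[1] lift (-4,-6): star map gives -2.18335; window check -0.3 ≤ -2.18335 < 1.1 is false → out
[2] lift (-1,-2): star map gives -0.39445; window check -0.3 ≤ -0.39445 < 1.1 is false → out
[3] lift (-2,11): star map gives -5.33053; window check -0.3 ≤ -5.33053 < 1.1 is false → out
[4] lift (2,4): star map gives 0.78890; window check -0.3 ≤ 0.78890 < 1.1 is true → IN Λ
[5] lift (-2,-7): star map gives 0.11943; window check -0.3 ≤ 0.11943 < 1.1 is true → IN Λ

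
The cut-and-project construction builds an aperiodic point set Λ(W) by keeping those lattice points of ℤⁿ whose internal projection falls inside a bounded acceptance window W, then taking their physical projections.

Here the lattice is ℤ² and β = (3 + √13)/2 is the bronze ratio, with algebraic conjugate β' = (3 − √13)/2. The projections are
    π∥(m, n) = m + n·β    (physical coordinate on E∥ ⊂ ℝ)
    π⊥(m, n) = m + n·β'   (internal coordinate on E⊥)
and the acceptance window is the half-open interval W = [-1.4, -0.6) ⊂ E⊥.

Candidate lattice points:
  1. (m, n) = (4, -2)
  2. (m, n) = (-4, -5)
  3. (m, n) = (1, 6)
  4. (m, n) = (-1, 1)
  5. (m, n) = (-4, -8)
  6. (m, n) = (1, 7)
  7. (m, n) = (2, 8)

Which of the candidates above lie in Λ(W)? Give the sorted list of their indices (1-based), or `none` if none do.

3, 4, 6

Numerically β ≈ 3.30278 and β' = −1/β ≈ -0.30278.
candidate 1: (m,n)=(4,-2) → π∥ = 4-2·β ≈ -2.60555, π⊥ = 4-2·β' ≈ 4.60555 ∉ [-1.4, -0.6) ⇒ out
candidate 2: (m,n)=(-4,-5) → π∥ = -4-5·β ≈ -20.51388, π⊥ = -4-5·β' ≈ -2.48612 ∉ [-1.4, -0.6) ⇒ out
candidate 3: (m,n)=(1,6) → π∥ = 1+6·β ≈ 20.81665, π⊥ = 1+6·β' ≈ -0.81665 ∈ [-1.4, -0.6) ⇒ IN Λ
candidate 4: (m,n)=(-1,1) → π∥ = -1+1·β ≈ 2.30278, π⊥ = -1+1·β' ≈ -1.30278 ∈ [-1.4, -0.6) ⇒ IN Λ
candidate 5: (m,n)=(-4,-8) → π∥ = -4-8·β ≈ -30.42221, π⊥ = -4-8·β' ≈ -1.57779 ∉ [-1.4, -0.6) ⇒ out
candidate 6: (m,n)=(1,7) → π∥ = 1+7·β ≈ 24.11943, π⊥ = 1+7·β' ≈ -1.11943 ∈ [-1.4, -0.6) ⇒ IN Λ
candidate 7: (m,n)=(2,8) → π∥ = 2+8·β ≈ 28.42221, π⊥ = 2+8·β' ≈ -0.42221 ∉ [-1.4, -0.6) ⇒ out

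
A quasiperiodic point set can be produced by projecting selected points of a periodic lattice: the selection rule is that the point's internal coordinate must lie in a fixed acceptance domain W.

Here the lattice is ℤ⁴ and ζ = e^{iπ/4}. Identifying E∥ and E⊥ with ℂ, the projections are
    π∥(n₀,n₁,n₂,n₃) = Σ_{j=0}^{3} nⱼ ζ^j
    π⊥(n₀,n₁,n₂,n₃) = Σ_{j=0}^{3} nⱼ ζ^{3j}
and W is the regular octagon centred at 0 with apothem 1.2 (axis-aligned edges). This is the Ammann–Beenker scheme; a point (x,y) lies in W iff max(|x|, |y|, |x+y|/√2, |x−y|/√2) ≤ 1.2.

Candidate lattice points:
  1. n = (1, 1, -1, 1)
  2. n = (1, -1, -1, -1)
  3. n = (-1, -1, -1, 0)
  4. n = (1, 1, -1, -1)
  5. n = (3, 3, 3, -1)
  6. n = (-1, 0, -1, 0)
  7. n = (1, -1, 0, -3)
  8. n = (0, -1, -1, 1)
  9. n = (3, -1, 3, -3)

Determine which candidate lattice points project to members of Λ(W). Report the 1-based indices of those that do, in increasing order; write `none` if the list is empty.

With ζ = e^{iπ/4} the internal vectors are ζ^0,ζ^3,ζ^6,ζ^9.
#1 (1, 1, -1, 1): internal (1.000000, 2.414214); octagon support 2.414214 vs apothem 1.2 → ∉ W
#2 (1, -1, -1, -1): internal (1.000000, -0.414214); octagon support 1.000000 vs apothem 1.2 → ∈ W
#3 (-1, -1, -1, 0): internal (-0.292893, 0.292893); octagon support 0.414214 vs apothem 1.2 → ∈ W
#4 (1, 1, -1, -1): internal (-0.414214, 1.000000); octagon support 1.000000 vs apothem 1.2 → ∈ W
#5 (3, 3, 3, -1): internal (0.171573, -1.585786); octagon support 1.585786 vs apothem 1.2 → ∉ W
#6 (-1, 0, -1, 0): internal (-1.000000, 1.000000); octagon support 1.414214 vs apothem 1.2 → ∉ W
#7 (1, -1, 0, -3): internal (-0.414214, -2.828427); octagon support 2.828427 vs apothem 1.2 → ∉ W
#8 (0, -1, -1, 1): internal (1.414214, 1.000000); octagon support 1.707107 vs apothem 1.2 → ∉ W
#9 (3, -1, 3, -3): internal (1.585786, -5.828427); octagon support 5.828427 vs apothem 1.2 → ∉ W

2, 3, 4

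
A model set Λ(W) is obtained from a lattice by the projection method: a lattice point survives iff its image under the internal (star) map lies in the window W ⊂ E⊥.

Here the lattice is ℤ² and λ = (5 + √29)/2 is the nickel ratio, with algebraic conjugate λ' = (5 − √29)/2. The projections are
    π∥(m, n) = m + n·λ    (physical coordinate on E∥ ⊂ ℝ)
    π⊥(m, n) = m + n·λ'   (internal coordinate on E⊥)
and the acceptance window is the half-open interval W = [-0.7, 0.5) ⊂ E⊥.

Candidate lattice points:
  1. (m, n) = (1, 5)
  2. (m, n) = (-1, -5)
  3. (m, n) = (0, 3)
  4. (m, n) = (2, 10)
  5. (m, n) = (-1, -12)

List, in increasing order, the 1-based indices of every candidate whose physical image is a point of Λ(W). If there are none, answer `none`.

1, 2, 3, 4

Numerically λ ≈ 5.192582 and λ' = −1/λ ≈ -0.192582.
[1] lift (1,5): star map gives 0.037088; window check -0.7 ≤ 0.037088 < 0.5 is true → IN Λ
[2] lift (-1,-5): star map gives -0.037088; window check -0.7 ≤ -0.037088 < 0.5 is true → IN Λ
[3] lift (0,3): star map gives -0.577747; window check -0.7 ≤ -0.577747 < 0.5 is true → IN Λ
[4] lift (2,10): star map gives 0.074176; window check -0.7 ≤ 0.074176 < 0.5 is true → IN Λ
[5] lift (-1,-12): star map gives 1.310989; window check -0.7 ≤ 1.310989 < 0.5 is false → out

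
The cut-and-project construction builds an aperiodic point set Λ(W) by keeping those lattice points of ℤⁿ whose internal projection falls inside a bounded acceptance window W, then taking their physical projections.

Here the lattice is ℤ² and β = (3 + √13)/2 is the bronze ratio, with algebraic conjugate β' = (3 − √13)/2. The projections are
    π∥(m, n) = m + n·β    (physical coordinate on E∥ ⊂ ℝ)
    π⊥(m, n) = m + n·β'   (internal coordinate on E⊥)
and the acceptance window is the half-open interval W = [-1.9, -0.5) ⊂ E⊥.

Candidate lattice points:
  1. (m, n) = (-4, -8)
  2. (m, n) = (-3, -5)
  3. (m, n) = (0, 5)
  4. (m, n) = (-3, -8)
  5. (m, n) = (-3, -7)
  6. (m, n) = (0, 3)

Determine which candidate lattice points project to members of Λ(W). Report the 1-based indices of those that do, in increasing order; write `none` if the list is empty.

1, 2, 3, 4, 5, 6

β' = (3−√13)/2 ≈ -0.3028.
candidate 1: (m,n)=(-4,-8) → π∥ = -4-8·β ≈ -30.4222, π⊥ = -4-8·β' ≈ -1.5778 ∈ [-1.9, -0.5) ⇒ IN Λ
candidate 2: (m,n)=(-3,-5) → π∥ = -3-5·β ≈ -19.5139, π⊥ = -3-5·β' ≈ -1.4861 ∈ [-1.9, -0.5) ⇒ IN Λ
candidate 3: (m,n)=(0,5) → π∥ = 0+5·β ≈ 16.5139, π⊥ = 0+5·β' ≈ -1.5139 ∈ [-1.9, -0.5) ⇒ IN Λ
candidate 4: (m,n)=(-3,-8) → π∥ = -3-8·β ≈ -29.4222, π⊥ = -3-8·β' ≈ -0.5778 ∈ [-1.9, -0.5) ⇒ IN Λ
candidate 5: (m,n)=(-3,-7) → π∥ = -3-7·β ≈ -26.1194, π⊥ = -3-7·β' ≈ -0.8806 ∈ [-1.9, -0.5) ⇒ IN Λ
candidate 6: (m,n)=(0,3) → π∥ = 0+3·β ≈ 9.9083, π⊥ = 0+3·β' ≈ -0.9083 ∈ [-1.9, -0.5) ⇒ IN Λ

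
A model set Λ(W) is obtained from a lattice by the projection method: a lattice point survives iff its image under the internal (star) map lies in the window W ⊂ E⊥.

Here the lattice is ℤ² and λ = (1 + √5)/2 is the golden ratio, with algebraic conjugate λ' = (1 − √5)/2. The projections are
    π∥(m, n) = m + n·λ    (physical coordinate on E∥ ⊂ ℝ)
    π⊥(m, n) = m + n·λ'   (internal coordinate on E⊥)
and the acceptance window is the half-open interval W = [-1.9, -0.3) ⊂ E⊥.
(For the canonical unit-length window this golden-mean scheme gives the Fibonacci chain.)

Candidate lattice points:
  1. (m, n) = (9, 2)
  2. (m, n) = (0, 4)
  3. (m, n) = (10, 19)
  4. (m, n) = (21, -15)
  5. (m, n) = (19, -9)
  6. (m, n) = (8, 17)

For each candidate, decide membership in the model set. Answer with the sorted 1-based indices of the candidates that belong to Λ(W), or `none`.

Numerically λ ≈ 1.61803 and λ' = −1/λ ≈ -0.61803.
candidate 1: (m,n)=(9,2) → π∥ = 9+2·λ ≈ 12.23607, π⊥ = 9+2·λ' ≈ 7.76393 ∉ [-1.9, -0.3) ⇒ out
candidate 2: (m,n)=(0,4) → π∥ = 0+4·λ ≈ 6.47214, π⊥ = 0+4·λ' ≈ -2.47214 ∉ [-1.9, -0.3) ⇒ out
candidate 3: (m,n)=(10,19) → π∥ = 10+19·λ ≈ 40.74265, π⊥ = 10+19·λ' ≈ -1.74265 ∈ [-1.9, -0.3) ⇒ IN Λ
candidate 4: (m,n)=(21,-15) → π∥ = 21-15·λ ≈ -3.27051, π⊥ = 21-15·λ' ≈ 30.27051 ∉ [-1.9, -0.3) ⇒ out
candidate 5: (m,n)=(19,-9) → π∥ = 19-9·λ ≈ 4.43769, π⊥ = 19-9·λ' ≈ 24.56231 ∉ [-1.9, -0.3) ⇒ out
candidate 6: (m,n)=(8,17) → π∥ = 8+17·λ ≈ 35.50658, π⊥ = 8+17·λ' ≈ -2.50658 ∉ [-1.9, -0.3) ⇒ out

3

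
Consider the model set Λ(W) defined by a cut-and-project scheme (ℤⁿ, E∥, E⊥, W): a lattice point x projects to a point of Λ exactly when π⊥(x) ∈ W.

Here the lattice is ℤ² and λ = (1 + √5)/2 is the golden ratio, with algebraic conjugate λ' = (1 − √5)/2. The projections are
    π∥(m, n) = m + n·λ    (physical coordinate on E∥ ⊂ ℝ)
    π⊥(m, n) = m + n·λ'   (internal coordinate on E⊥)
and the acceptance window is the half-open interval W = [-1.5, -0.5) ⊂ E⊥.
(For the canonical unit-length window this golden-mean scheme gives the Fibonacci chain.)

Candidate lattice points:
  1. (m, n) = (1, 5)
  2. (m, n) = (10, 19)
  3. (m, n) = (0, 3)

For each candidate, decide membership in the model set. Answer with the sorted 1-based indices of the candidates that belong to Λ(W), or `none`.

none

Numerically λ ≈ 1.6180 and λ' = −1/λ ≈ -0.6180.
candidate 1: (m,n)=(1,5) → π∥ = 1+5·λ ≈ 9.0902, π⊥ = 1+5·λ' ≈ -2.0902 ∉ [-1.5, -0.5) ⇒ out
candidate 2: (m,n)=(10,19) → π∥ = 10+19·λ ≈ 40.7426, π⊥ = 10+19·λ' ≈ -1.7426 ∉ [-1.5, -0.5) ⇒ out
candidate 3: (m,n)=(0,3) → π∥ = 0+3·λ ≈ 4.8541, π⊥ = 0+3·λ' ≈ -1.8541 ∉ [-1.5, -0.5) ⇒ out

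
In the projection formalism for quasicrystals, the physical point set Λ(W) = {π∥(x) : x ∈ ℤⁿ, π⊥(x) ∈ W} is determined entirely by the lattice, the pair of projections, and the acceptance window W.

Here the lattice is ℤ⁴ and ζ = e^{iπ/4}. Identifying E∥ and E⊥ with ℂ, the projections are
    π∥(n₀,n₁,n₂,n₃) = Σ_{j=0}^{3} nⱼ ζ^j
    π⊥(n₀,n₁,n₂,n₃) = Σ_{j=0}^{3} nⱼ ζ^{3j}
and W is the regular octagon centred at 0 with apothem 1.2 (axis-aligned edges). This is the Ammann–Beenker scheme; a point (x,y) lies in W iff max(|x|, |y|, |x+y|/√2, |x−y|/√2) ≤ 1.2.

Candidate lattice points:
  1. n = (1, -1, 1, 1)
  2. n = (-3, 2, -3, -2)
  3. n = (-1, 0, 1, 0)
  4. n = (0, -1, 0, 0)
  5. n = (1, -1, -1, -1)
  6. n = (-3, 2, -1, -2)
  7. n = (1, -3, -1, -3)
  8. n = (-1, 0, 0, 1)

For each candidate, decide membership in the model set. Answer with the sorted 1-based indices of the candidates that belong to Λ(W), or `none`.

Internal map: ζ^{3j} for j=0..3 gives (1,0), (−√2/2,√2/2), (0,−1), (√2/2,√2/2).
#1 (1, -1, 1, 1): internal (2.414214, -1.000000); octagon support 2.414214 vs apothem 1.2 → ∉ W
#2 (-3, 2, -3, -2): internal (-5.828427, 3.000000); octagon support 6.242641 vs apothem 1.2 → ∉ W
#3 (-1, 0, 1, 0): internal (-1.000000, -1.000000); octagon support 1.414214 vs apothem 1.2 → ∉ W
#4 (0, -1, 0, 0): internal (0.707107, -0.707107); octagon support 1.000000 vs apothem 1.2 → ∈ W
#5 (1, -1, -1, -1): internal (1.000000, -0.414214); octagon support 1.000000 vs apothem 1.2 → ∈ W
#6 (-3, 2, -1, -2): internal (-5.828427, 1.000000); octagon support 5.828427 vs apothem 1.2 → ∉ W
#7 (1, -3, -1, -3): internal (1.000000, -3.242641); octagon support 3.242641 vs apothem 1.2 → ∉ W
#8 (-1, 0, 0, 1): internal (-0.292893, 0.707107); octagon support 0.707107 vs apothem 1.2 → ∈ W

4, 5, 8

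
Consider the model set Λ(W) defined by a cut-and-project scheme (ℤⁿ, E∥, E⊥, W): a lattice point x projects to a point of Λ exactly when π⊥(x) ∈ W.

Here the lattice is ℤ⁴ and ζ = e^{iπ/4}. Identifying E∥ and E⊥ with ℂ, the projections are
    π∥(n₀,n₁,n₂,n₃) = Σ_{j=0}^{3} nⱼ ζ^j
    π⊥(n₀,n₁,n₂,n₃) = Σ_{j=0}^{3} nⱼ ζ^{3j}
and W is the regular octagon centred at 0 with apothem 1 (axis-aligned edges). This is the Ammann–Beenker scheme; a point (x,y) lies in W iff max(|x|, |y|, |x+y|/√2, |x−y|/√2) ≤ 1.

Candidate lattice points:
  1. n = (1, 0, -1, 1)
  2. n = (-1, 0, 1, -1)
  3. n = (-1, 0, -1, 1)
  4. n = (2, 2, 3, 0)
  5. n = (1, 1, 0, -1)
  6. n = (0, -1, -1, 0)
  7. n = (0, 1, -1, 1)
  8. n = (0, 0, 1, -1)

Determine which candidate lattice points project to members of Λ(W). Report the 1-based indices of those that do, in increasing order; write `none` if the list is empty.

5, 6

π⊥(n) = n₀ + n₁ζ³ + n₂ζ⁶ + n₃ζ⁹ where ζ = e^{iπ/4}.
#1 (1, 0, -1, 1): internal (1.70711, 1.70711); octagon support 2.41421 vs apothem 1 → ∉ W
#2 (-1, 0, 1, -1): internal (-1.70711, -1.70711); octagon support 2.41421 vs apothem 1 → ∉ W
#3 (-1, 0, -1, 1): internal (-0.29289, 1.70711); octagon support 1.70711 vs apothem 1 → ∉ W
#4 (2, 2, 3, 0): internal (0.58579, -1.58579); octagon support 1.58579 vs apothem 1 → ∉ W
#5 (1, 1, 0, -1): internal (-0.41421, 0.00000); octagon support 0.41421 vs apothem 1 → ∈ W
#6 (0, -1, -1, 0): internal (0.70711, 0.29289); octagon support 0.70711 vs apothem 1 → ∈ W
#7 (0, 1, -1, 1): internal (0.00000, 2.41421); octagon support 2.41421 vs apothem 1 → ∉ W
#8 (0, 0, 1, -1): internal (-0.70711, -1.70711); octagon support 1.70711 vs apothem 1 → ∉ W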